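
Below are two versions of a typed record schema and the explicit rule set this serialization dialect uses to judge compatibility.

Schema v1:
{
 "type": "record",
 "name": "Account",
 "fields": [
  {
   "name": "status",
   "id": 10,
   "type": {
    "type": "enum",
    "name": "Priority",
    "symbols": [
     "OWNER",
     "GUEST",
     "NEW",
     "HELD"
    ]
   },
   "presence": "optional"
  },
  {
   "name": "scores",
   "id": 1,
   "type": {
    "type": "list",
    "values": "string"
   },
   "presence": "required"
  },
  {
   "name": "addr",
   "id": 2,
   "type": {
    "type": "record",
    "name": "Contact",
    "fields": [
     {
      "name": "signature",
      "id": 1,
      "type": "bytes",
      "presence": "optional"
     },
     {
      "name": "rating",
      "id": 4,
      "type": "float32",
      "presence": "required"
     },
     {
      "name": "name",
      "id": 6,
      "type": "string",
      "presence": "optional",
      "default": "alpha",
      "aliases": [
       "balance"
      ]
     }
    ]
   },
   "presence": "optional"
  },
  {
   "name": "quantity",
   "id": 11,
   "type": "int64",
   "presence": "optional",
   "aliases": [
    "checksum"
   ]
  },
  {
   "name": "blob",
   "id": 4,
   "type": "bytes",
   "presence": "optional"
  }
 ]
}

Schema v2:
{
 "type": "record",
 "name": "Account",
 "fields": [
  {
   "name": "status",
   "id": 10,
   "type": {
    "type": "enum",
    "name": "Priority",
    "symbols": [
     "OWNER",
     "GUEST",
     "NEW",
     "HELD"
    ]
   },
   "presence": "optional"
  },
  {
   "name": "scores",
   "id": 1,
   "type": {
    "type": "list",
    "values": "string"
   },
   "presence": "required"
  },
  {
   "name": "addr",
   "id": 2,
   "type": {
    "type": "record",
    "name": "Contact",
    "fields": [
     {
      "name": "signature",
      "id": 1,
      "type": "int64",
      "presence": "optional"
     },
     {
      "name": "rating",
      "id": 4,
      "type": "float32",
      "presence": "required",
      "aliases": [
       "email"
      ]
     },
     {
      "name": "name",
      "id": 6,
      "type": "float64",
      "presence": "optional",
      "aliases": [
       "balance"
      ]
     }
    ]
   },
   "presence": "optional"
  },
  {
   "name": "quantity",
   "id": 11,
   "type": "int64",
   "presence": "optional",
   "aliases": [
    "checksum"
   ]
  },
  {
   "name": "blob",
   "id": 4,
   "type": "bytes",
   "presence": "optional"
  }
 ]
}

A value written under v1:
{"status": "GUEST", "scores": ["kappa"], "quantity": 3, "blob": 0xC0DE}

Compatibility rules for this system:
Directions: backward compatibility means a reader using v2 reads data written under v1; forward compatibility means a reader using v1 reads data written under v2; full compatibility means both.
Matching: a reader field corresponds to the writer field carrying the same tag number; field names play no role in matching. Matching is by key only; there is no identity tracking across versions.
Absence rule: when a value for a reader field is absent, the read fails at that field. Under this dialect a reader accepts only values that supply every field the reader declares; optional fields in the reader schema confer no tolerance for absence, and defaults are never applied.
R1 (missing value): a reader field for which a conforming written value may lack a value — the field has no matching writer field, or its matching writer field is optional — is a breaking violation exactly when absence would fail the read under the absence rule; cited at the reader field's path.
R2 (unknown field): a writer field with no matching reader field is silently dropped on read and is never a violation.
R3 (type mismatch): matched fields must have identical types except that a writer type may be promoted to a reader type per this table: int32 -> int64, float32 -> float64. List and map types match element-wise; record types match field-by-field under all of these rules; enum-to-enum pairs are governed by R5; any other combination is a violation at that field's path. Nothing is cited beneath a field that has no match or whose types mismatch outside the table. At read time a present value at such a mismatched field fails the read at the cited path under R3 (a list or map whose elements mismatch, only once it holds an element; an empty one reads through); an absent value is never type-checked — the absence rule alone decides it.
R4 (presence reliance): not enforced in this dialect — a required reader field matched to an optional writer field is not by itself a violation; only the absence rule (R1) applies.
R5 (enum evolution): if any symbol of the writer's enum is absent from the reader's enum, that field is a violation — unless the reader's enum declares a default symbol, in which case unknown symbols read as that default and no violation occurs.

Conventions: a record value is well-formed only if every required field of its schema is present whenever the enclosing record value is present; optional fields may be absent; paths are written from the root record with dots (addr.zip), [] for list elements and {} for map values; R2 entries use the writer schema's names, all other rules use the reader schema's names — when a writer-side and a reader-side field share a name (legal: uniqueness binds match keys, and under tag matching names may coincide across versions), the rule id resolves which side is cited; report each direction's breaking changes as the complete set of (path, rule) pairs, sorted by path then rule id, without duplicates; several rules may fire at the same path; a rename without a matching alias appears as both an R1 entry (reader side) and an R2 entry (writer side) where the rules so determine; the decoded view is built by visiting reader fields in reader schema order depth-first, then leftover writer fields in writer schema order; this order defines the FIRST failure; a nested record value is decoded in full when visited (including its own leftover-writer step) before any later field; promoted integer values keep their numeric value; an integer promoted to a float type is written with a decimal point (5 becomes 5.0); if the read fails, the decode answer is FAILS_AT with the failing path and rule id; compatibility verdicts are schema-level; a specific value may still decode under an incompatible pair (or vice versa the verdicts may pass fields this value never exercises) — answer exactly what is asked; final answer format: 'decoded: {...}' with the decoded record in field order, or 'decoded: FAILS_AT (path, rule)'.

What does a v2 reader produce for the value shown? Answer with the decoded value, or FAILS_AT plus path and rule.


decoded: FAILS_AT (addr, R1)

in Account below, arrows point writer -> reader
decode (reader v2):
  status := "GUEST"
  scores := ["kappa"]
  read fails at addr under R1 (no fill)
  => FAILS_AT (addr, R1)
the rest of the Account diff is inert for this question:
  field name in record Contact: type string changed to float64 (its default is dropped) -> schema-level compatibility only; this Account value's decode is unchanged
  field signature in record Contact: type bytes changed to int64 -> schema-level compatibility only; this Account value's decode is unchanged


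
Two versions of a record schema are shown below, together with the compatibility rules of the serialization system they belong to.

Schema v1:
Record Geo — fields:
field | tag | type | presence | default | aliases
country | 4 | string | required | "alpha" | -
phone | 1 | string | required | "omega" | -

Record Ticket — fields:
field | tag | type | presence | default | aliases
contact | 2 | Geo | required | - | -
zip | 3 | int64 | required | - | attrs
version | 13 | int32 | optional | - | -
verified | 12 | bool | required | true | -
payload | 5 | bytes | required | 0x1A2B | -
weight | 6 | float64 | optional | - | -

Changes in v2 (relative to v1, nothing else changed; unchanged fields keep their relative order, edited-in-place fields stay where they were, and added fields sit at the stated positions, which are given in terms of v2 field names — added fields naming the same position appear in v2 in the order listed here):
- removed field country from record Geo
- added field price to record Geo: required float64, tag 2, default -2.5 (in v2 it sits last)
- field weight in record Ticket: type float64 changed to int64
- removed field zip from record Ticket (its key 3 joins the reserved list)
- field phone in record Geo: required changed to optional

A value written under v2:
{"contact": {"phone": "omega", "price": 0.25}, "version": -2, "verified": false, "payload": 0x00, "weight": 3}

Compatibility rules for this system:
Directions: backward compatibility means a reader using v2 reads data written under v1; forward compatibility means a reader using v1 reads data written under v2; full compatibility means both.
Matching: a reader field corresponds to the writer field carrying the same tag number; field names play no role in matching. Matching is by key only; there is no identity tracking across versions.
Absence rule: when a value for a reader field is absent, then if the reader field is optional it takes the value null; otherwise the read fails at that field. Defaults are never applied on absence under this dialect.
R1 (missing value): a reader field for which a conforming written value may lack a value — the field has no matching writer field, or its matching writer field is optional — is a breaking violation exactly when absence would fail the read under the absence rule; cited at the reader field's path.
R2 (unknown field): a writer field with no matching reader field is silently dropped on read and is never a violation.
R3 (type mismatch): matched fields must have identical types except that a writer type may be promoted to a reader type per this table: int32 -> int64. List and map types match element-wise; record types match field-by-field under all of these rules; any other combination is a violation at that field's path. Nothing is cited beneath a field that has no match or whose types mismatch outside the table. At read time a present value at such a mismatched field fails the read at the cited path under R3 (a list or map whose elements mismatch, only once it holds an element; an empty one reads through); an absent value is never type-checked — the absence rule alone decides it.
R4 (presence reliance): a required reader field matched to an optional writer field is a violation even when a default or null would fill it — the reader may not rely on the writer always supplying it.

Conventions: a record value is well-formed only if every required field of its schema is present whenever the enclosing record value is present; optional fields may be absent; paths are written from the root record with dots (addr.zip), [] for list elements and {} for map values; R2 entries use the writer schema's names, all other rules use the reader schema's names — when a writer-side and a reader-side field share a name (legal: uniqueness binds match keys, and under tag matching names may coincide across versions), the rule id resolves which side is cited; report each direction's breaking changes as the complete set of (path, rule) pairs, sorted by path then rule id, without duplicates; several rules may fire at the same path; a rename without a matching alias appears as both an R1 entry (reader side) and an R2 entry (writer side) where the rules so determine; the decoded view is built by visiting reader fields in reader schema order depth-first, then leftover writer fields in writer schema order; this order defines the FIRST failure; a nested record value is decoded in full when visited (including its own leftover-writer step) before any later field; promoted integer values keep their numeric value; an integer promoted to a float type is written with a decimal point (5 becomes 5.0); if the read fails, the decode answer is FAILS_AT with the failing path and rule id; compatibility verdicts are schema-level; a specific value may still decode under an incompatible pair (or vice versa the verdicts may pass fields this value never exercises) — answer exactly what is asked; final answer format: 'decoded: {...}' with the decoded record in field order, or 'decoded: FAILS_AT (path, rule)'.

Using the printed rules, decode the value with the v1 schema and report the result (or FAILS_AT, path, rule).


arrows below run writer -> reader for Ticket
decode (reader v1):
  read fails at contact.country under R1 (no fill)
  => FAILS_AT (contact.country, R1)
the other Ticket changes do not affect what is asked:
  added field price to record Geo: required float64, tag 2, default -2.5 (in v2 it sits last) -> schema-level compatibility only; this Ticket value's decode is unchanged
  field weight in record Ticket: type float64 changed to int64 -> schema-level compatibility only; this Ticket value's decode is unchanged
  removed field zip from record Ticket (its key 3 joins the reserved list) -> schema-level compatibility only; this Ticket value's decode is unchanged
  field phone in record Geo: required changed to optional -> schema-level compatibility only; this Ticket value's decode is unchanged

decoded: FAILS_AT (contact.country, R1)


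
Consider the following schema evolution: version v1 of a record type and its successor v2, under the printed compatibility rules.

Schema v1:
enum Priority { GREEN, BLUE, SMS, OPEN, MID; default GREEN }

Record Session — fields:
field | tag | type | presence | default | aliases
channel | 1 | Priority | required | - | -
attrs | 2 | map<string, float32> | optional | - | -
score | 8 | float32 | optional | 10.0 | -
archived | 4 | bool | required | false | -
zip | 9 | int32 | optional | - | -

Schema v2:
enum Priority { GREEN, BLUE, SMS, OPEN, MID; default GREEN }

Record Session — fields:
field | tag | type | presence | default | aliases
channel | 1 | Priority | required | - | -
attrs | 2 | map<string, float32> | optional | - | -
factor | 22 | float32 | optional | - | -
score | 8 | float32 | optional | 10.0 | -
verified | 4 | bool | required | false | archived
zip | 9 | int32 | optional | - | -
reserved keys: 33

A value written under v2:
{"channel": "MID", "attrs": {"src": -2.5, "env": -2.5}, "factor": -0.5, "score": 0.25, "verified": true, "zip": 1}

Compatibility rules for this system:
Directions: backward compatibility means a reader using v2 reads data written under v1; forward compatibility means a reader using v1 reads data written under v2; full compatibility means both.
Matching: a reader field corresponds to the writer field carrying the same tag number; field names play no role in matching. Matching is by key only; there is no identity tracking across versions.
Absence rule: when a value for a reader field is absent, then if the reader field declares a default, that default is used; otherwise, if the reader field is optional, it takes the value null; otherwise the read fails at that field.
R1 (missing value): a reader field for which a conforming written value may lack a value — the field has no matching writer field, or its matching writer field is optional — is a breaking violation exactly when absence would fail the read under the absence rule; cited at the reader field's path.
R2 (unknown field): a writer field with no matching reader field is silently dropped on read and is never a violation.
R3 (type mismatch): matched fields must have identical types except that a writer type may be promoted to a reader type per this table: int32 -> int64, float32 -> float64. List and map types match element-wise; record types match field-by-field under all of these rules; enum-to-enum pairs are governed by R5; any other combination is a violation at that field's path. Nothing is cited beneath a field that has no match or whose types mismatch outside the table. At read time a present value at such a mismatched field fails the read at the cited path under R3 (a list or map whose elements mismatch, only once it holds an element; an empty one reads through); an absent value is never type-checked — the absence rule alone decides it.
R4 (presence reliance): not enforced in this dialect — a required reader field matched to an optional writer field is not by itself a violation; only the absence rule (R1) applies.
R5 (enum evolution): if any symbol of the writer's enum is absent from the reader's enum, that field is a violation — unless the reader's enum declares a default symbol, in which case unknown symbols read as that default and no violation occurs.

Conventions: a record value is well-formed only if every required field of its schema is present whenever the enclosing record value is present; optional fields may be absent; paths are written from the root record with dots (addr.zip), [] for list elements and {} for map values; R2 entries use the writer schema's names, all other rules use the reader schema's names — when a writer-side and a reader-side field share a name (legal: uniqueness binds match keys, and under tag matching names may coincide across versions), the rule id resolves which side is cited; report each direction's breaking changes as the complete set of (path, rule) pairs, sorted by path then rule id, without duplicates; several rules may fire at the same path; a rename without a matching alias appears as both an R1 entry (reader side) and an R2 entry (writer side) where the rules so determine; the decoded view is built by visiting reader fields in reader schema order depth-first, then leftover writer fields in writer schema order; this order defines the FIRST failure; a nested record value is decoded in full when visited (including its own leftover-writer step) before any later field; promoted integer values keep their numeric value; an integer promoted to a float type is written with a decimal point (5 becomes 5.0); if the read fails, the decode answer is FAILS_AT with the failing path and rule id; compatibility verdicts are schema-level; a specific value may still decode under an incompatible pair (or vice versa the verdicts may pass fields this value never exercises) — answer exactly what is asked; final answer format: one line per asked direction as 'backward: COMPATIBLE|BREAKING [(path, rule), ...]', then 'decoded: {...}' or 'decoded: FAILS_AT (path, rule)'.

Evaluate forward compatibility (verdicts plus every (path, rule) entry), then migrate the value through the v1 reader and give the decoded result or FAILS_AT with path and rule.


each type pair in Session: writer, then reader
forward for Session (reader v1, writer v2):
  channel: Priority -> Priority, writer required; from channel
  attrs: map<string, float32> -> map<string, float32>, writer optional; from attrs
  score: float32 -> float32, writer optional; from score
  archived: bool -> bool, writer required; from verified
  zip: int32 -> int32, writer optional; from zip
  factor (writer side), unknown to reader
  => forward verdict for Session: COMPATIBLE, no violations
decode (reader v1):
  channel := "MID"
  attrs := {"src": -2.5, "env": -2.5}
  score := 0.25
  archived := true (from writer verified)
  zip := 1
  writer factor: no reader field; dropped
  => decoded: {"channel": "MID", "attrs": {"src": -2.5, "env": -2.5}, "score": 0.25, "archived": true, "zip": 1}
the other Session changes do not affect what is asked:
  added field factor to record Session: optional float32, tag 22 (in v2 it sits immediately before score) -> inert for the asked Session verdict: nothing fires
  renamed field archived to verified in record Session (alias archived declared on the renamed field) -> inert for the asked Session verdict: nothing fires

forward: COMPATIBLE []; decoded: {"channel": "MID", "attrs": {"src": -2.5, "env": -2.5}, "score": 0.25, "archived": true, "zip": 1}


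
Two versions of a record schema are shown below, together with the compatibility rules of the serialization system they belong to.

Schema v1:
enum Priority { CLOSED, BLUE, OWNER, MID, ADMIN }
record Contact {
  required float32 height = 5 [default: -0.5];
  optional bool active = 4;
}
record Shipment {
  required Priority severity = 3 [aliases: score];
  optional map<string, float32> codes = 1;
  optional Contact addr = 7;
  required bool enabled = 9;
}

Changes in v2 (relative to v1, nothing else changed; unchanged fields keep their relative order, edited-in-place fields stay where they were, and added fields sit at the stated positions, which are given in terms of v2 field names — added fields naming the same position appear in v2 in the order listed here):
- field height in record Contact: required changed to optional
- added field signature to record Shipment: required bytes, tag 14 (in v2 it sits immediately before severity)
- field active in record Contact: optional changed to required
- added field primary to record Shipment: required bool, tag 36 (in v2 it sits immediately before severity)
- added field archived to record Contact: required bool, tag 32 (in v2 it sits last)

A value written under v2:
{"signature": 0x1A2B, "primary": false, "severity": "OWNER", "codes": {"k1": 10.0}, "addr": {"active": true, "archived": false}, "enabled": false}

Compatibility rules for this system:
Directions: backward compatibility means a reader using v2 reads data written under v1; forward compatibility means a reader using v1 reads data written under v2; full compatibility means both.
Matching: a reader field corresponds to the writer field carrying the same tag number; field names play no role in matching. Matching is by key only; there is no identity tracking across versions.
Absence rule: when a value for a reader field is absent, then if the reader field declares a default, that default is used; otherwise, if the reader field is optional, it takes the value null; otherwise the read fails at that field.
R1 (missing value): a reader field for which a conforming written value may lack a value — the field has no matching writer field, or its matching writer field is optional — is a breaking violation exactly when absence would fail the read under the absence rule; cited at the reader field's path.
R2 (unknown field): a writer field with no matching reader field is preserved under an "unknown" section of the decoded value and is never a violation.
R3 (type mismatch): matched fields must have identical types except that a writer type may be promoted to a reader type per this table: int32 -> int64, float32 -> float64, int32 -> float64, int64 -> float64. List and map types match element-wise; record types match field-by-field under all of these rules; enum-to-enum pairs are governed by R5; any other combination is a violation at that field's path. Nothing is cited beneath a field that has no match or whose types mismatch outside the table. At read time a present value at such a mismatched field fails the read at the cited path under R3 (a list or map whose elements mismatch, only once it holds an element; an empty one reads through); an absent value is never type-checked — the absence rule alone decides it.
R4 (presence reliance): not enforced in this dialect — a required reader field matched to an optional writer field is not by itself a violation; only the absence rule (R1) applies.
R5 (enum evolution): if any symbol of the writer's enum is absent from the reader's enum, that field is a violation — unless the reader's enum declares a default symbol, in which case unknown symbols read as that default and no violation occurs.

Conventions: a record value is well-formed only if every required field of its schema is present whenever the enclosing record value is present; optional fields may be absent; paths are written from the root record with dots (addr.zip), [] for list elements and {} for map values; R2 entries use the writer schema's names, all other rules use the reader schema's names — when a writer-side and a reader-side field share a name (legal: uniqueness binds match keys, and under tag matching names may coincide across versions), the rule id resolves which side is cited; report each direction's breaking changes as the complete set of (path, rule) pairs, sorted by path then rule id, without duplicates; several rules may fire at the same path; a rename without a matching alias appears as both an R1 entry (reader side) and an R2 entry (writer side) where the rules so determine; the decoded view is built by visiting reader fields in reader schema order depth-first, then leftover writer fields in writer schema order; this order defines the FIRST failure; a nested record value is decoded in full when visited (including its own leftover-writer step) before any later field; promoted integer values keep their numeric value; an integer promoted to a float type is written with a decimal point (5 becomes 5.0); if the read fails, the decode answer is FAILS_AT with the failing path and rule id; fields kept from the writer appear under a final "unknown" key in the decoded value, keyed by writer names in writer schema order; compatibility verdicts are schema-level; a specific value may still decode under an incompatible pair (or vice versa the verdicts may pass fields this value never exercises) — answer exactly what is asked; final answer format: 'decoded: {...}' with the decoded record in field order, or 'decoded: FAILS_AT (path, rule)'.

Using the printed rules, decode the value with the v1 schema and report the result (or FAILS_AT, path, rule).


decoded: {"severity": "OWNER", "codes": {"k1": 10.0}, "addr": {"height": -0.5, "active": true, "unknown": {"archived": false}}, "enabled": false, "unknown": {"signature": 0x1A2B, "primary": false}}

each type pair in Shipment: writer, then reader
decoding the Shipment value with the v1 reader:
  severity := "OWNER"
  codes := {"k1": 10.0}
  addr.height := -0.5 (no value, default fills)
  addr.active := true
  writer addr.archived: kept under "unknown"
  enabled := false
  writer signature: kept under "unknown"
  writer primary: kept under "unknown"
  => decoded: {"severity": "OWNER", "codes": {"k1": 10.0}, "addr": {"height": -0.5, "active": true, "unknown": {"archived": false}}, "enabled": false, "unknown": {"signature": 0x1A2B, "primary": false}}
the other Shipment changes do not affect what is asked:
  field height in record Contact: required changed to optional -> triggers nothing under the printed rules; the Shipment answer is the same either way
  field active in record Contact: optional changed to required -> changes Shipment's schema-level verdicts only — the decode of this value is the same


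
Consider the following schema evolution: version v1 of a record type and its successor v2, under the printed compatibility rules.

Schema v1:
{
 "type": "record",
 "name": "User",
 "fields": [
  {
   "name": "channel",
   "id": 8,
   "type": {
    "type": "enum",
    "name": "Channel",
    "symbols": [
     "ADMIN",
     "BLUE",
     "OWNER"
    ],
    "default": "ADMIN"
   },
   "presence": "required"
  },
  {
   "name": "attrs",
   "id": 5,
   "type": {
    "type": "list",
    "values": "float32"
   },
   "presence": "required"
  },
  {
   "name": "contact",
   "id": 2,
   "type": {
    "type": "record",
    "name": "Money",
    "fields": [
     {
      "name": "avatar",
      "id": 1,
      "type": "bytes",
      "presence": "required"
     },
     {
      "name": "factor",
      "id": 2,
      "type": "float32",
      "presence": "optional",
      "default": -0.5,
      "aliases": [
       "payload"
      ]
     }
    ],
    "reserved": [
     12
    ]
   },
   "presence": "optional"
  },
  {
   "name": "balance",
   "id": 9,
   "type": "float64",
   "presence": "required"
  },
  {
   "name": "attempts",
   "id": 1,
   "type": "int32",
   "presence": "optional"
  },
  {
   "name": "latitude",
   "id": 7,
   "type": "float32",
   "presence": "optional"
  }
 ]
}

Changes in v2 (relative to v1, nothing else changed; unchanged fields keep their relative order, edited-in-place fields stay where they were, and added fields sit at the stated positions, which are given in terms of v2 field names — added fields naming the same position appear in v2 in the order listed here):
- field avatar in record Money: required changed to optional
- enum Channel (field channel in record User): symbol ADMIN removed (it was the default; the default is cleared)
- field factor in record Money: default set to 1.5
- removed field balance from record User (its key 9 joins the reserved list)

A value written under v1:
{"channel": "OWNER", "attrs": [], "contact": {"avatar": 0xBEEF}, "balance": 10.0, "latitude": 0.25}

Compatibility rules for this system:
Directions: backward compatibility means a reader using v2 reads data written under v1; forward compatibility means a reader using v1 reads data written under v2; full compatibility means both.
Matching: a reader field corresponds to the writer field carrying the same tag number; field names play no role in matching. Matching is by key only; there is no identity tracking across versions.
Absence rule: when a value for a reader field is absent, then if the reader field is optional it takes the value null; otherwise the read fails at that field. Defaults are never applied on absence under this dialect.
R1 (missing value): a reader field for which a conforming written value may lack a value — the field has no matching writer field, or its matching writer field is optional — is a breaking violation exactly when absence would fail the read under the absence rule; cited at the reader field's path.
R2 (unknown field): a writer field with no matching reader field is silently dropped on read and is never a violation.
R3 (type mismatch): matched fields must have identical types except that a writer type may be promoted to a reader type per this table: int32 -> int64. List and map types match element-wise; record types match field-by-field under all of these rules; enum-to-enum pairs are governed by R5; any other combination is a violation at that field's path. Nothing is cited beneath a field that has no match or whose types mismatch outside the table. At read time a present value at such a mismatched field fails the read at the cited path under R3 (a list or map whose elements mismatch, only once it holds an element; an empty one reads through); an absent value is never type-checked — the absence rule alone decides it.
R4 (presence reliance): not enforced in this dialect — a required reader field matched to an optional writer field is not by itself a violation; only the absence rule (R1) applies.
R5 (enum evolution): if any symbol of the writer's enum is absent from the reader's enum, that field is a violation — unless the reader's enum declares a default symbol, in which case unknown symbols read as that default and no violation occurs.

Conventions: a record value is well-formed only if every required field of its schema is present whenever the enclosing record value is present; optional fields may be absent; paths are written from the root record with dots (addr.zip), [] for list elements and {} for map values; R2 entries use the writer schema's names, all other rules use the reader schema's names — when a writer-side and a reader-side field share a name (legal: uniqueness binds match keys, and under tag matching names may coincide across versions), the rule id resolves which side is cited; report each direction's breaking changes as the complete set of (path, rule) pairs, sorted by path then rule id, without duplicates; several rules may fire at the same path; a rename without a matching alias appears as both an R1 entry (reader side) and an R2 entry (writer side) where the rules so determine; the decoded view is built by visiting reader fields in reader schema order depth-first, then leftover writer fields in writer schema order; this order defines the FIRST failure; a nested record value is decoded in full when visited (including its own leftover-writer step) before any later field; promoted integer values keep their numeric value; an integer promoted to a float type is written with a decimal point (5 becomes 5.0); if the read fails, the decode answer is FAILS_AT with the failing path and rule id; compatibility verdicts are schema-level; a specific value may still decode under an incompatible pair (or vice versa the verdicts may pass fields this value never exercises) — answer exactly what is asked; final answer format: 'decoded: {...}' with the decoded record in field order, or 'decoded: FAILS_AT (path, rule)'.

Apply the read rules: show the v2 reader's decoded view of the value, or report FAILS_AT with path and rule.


decoded: {"channel": "OWNER", "attrs": [], "contact": {"avatar": 0xBEEF, "factor": null}, "attempts": null, "latitude": 0.25}

each type pair in User: writer, then reader
decoding the User value with the v2 reader:
  channel := "OWNER"
  attrs := []
  contact.avatar := 0xBEEF
  contact.factor := null (absent, optional -> null)
  attempts := null (absent, optional -> null)
  latitude := 0.25
  writer balance: unknown -> dropped
  => decoded: {"channel": "OWNER", "attrs": [], "contact": {"avatar": 0xBEEF, "factor": null}, "attempts": null, "latitude": 0.25}
ruling out the remaining User differences:
  field avatar in record Money: required changed to optional -> matters for User compatibility verdicts, not for this value's decode
  enum Channel (field channel in record User): symbol ADMIN removed (it was the default; the default is cleared) -> matters for User compatibility verdicts, not for this value's decode
  field factor in record Money: default set to 1.5 -> triggers nothing under the printed rules; the User answer is the same either way


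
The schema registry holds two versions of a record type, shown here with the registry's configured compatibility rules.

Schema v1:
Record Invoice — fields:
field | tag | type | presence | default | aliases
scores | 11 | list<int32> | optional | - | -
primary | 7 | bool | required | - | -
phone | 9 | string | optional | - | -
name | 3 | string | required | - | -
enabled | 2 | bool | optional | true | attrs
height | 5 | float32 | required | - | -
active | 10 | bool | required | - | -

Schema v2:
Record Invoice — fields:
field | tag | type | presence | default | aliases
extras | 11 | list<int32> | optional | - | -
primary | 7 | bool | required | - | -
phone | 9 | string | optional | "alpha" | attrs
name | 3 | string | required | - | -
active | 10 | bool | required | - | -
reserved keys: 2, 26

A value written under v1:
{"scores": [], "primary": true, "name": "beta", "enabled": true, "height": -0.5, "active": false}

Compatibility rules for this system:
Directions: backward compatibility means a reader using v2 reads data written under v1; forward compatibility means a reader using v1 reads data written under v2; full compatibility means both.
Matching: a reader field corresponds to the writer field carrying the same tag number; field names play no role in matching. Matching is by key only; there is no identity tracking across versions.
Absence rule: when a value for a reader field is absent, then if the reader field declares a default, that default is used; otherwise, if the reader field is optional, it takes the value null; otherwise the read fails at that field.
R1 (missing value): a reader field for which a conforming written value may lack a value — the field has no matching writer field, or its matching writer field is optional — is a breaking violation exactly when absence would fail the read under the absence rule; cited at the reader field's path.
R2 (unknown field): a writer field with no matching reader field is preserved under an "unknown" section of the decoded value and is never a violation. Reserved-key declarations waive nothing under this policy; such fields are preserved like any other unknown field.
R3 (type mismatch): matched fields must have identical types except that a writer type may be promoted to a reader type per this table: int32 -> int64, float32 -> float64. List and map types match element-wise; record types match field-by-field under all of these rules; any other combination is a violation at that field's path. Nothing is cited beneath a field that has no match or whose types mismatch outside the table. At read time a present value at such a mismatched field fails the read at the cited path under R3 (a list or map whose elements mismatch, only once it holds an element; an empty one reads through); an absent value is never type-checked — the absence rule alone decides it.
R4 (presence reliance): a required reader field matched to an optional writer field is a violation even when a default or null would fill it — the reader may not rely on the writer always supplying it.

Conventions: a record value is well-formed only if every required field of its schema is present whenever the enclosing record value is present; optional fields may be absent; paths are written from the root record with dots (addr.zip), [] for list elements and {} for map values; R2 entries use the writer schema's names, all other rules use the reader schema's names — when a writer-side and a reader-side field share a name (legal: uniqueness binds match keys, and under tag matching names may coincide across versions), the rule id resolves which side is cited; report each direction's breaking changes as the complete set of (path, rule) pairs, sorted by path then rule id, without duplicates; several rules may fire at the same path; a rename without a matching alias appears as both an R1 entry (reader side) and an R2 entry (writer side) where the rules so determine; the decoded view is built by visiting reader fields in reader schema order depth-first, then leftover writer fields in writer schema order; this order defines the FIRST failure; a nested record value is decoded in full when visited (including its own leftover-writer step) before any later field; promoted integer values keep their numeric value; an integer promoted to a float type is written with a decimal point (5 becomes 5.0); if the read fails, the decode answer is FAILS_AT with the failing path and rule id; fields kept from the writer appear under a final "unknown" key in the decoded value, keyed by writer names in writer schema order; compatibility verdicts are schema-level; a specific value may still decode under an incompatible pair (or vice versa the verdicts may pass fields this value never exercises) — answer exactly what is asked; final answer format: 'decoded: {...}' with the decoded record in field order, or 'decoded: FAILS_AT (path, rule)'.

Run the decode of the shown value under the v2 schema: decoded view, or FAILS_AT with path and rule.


decoded: {"extras": [], "primary": true, "phone": "alpha", "name": "beta", "active": false, "unknown": {"enabled": true, "height": -0.5}}

each type pair in Invoice: writer, then reader
decode walk for Invoice under reader schema v2:
  extras := [] (from writer scores)
  primary := true
  phone := "alpha" (missing; default applied)
  name := "beta"
  active := false
  writer enabled: kept under "unknown"
  writer height: kept under "unknown"
  => decoded: {"extras": [], "primary": true, "phone": "alpha", "name": "beta", "active": false, "unknown": {"enabled": true, "height": -0.5}}


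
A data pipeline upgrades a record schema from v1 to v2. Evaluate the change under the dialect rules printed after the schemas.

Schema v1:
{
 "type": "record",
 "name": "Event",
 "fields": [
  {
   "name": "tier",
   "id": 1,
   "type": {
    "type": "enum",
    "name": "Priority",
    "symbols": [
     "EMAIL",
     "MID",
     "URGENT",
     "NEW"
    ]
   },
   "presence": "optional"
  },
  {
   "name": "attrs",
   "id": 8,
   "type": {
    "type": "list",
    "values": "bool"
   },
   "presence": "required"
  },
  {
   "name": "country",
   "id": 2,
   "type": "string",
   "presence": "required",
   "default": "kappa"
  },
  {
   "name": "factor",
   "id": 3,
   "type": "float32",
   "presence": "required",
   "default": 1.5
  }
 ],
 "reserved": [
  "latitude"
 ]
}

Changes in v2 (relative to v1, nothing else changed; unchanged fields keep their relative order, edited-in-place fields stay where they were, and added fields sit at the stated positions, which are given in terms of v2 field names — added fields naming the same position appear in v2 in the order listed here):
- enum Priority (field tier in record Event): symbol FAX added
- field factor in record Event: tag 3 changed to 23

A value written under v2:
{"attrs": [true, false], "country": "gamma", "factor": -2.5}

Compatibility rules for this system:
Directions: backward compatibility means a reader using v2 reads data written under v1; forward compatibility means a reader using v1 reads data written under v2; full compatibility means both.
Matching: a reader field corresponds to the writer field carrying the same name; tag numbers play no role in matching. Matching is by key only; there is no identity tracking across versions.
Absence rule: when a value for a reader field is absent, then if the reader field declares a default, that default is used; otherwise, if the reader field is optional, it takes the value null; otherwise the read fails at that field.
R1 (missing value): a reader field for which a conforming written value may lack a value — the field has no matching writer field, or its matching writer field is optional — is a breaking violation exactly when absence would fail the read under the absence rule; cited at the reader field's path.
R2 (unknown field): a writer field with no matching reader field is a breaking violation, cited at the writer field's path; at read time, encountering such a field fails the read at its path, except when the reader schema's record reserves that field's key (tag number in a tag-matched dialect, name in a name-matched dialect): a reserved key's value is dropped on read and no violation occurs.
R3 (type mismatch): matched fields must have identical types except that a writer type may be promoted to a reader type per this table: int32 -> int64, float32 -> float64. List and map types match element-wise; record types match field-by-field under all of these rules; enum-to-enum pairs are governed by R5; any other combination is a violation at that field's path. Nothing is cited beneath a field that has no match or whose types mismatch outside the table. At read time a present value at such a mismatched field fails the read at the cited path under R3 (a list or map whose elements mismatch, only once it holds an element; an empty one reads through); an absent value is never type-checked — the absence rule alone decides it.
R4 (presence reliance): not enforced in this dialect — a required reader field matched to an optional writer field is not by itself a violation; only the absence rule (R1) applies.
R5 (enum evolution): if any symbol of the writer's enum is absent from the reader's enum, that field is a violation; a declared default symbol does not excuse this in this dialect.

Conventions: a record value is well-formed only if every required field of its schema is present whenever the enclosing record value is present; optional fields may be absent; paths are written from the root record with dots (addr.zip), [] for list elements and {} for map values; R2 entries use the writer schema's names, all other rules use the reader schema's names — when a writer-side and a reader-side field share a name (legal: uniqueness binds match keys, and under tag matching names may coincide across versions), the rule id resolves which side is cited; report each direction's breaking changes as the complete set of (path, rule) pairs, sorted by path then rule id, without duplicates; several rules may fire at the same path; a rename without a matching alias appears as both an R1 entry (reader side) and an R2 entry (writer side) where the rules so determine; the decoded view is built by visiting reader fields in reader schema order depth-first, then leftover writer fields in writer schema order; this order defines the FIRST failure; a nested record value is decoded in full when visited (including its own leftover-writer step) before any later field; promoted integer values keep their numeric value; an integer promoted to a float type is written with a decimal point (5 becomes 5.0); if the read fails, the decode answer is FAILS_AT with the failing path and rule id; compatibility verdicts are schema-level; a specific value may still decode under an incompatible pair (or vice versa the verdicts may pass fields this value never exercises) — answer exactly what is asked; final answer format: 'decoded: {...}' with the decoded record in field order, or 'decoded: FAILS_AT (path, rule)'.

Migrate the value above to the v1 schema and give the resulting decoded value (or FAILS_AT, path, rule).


decoded: {"tier": null, "attrs": [true, false], "country": "gamma", "factor": -2.5}

in Event below, arrows point writer -> reader
decode walk for Event under reader schema v1:
  tier := null (absent, optional -> null)
  attrs := [true, false]
  country := "gamma"
  factor := -2.5
  => decoded: {"tier": null, "attrs": [true, false], "country": "gamma", "factor": -2.5}
checking off the Event differences that do not matter here:
  enum Priority (field tier in record Event): symbol FAX added -> matters for Event compatibility verdicts, not for this value's decode
  field factor in record Event: tag 3 changed to 23 -> no rule fires on it and the decoded Event view is identical with or without it
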